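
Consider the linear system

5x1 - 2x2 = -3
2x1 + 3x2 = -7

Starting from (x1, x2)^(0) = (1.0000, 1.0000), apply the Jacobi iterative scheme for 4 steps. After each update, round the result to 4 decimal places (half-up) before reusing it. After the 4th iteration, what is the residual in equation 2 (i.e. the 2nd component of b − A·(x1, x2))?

Iteration 1:
  x1 = (-3 - (-2)·1.0000) / (5) = -0.2000
  x2 = (-7 - (2)·1.0000) / (3) = -3.0000
Iteration 2:
  x1 = (-3 - (-2)·-3.0000) / (5) = -1.8000
  x2 = (-7 - (2)·-0.2000) / (3) = -2.2000
Iteration 3:
  x1 = (-3 - (-2)·-2.2000) / (5) = -1.4800
  x2 = (-7 - (2)·-1.8000) / (3) = -1.1333
Iteration 4:
  x1 = (-3 - (-2)·-1.1333) / (5) = -1.0533
  x2 = (-7 - (2)·-1.4800) / (3) = -1.3467
Residual b − A·x = (-0.4269, -0.8533)

-0.8533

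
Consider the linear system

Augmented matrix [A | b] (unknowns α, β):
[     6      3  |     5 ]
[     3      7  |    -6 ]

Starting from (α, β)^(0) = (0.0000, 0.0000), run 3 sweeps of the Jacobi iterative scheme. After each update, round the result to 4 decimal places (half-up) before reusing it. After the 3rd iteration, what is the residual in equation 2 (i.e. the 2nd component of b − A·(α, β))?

Iteration 1:
  α = (5 - (3)·0.0000) / (6) = 0.8333
  β = (-6 - (3)·0.0000) / (7) = -0.8571
Iteration 2:
  α = (5 - (3)·-0.8571) / (6) = 1.2619
  β = (-6 - (3)·0.8333) / (7) = -1.2143
Iteration 3:
  α = (5 - (3)·-1.2143) / (6) = 1.4405
  β = (-6 - (3)·1.2619) / (7) = -1.3980
Residual b − A·x = (0.5510, -0.5355)

-0.5355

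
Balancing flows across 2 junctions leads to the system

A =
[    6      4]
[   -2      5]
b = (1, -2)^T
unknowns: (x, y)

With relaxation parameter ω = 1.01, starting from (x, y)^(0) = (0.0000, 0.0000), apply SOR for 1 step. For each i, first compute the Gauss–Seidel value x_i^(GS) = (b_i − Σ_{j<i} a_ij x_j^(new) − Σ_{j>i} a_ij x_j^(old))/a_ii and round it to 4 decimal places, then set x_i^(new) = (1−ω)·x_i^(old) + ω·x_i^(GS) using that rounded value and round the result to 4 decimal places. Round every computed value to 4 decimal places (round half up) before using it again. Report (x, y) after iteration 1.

Iteration 1:
  x: GS value = (1 - (4)·0.0000) / (6) = 0.1667;  x ← (1−ω)·0.0000 + ω·0.1667 = 0.1684
  y: GS value = (-2 - (-2)·0.1684) / (5) = -0.3326;  y ← (1−ω)·0.0000 + ω·-0.3326 = -0.3359

(0.1684, -0.3359)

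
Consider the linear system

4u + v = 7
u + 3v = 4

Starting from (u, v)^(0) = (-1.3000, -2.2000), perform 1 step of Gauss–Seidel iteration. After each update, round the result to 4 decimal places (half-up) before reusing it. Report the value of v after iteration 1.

0.5667

Iteration 1:
  u = (7 - (1)·-2.2000) / (4) = 2.3000
  v = (4 - (1)·2.3000) / (3) = 0.5667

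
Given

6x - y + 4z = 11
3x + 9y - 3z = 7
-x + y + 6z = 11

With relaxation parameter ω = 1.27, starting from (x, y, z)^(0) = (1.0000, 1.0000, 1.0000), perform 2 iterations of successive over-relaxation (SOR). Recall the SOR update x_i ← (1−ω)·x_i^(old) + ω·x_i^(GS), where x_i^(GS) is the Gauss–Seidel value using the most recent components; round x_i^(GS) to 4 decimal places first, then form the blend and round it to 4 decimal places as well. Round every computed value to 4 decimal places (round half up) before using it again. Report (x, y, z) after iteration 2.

(0.1567, 1.7267, 1.3897)

Iteration 1:
  x: GS value = (11 - (-1)·1.0000 - (4)·1.0000) / (6) = 1.3333;  x ← (1−ω)·1.0000 + ω·1.3333 = 1.4233
  y: GS value = (7 - (3)·1.4233 - (-3)·1.0000) / (9) = 0.6367;  y ← (1−ω)·1.0000 + ω·0.6367 = 0.5386
  z: GS value = (11 - (-1)·1.4233 - (1)·0.5386) / (6) = 1.9808;  z ← (1−ω)·1.0000 + ω·1.9808 = 2.2456
Iteration 2:
  x: GS value = (11 - (-1)·0.5386 - (4)·2.2456) / (6) = 0.4260;  x ← (1−ω)·1.4233 + ω·0.4260 = 0.1567
  y: GS value = (7 - (3)·0.1567 - (-3)·2.2456) / (9) = 1.4741;  y ← (1−ω)·0.5386 + ω·1.4741 = 1.7267
  z: GS value = (11 - (-1)·0.1567 - (1)·1.7267) / (6) = 1.5717;  z ← (1−ω)·2.2456 + ω·1.5717 = 1.3897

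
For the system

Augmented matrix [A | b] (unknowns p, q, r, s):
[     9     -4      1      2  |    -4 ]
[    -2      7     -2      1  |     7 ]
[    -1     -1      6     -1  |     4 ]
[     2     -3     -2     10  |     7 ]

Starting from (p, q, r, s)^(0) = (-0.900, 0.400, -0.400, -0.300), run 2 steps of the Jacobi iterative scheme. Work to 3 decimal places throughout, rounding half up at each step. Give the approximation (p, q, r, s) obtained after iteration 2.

(-0.410, 0.976, 0.906, 1.039)

Iteration 1:
  p = (-4 - (-4)·0.400 - (1)·-0.400 - (2)·-0.300) / (9) = -0.156
  q = (7 - (-2)·-0.900 - (-2)·-0.400 - (1)·-0.300) / (7) = 0.671
  r = (4 - (-1)·-0.900 - (-1)·0.400 - (-1)·-0.300) / (6) = 0.533
  s = (7 - (2)·-0.900 - (-3)·0.400 - (-2)·-0.400) / (10) = 0.920
Iteration 2:
  p = (-4 - (-4)·0.671 - (1)·0.533 - (2)·0.920) / (9) = -0.410
  q = (7 - (-2)·-0.156 - (-2)·0.533 - (1)·0.920) / (7) = 0.976
  r = (4 - (-1)·-0.156 - (-1)·0.671 - (-1)·0.920) / (6) = 0.906
  s = (7 - (2)·-0.156 - (-3)·0.671 - (-2)·0.533) / (10) = 1.039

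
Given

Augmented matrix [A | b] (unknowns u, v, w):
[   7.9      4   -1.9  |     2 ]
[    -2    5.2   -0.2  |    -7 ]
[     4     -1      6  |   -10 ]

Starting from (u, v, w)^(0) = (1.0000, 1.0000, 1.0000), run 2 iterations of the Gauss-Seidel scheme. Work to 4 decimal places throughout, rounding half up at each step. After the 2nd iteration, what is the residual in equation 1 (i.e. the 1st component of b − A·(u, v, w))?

-0.8774

Iteration 1:
  u = (2 - (4)·1.0000 - (-1.9)·1.0000) / (7.9) = -0.0127
  v = (-7 - (-2)·-0.0127 - (-0.2)·1.0000) / (5.2) = -1.3126
  w = (-10 - (4)·-0.0127 - (-1)·-1.3126) / (6) = -1.8770
Iteration 2:
  u = (2 - (4)·-1.3126 - (-1.9)·-1.8770) / (7.9) = 0.4663
  v = (-7 - (-2)·0.4663 - (-0.2)·-1.8770) / (5.2) = -1.2390
  w = (-10 - (4)·0.4663 - (-1)·-1.2390) / (6) = -2.1840
Residual b − A·x = (-0.8774, -0.0614, -0.0002)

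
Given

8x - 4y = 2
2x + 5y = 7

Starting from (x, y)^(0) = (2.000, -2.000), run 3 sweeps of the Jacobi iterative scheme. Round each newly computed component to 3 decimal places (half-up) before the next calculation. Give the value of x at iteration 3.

1.100

Iteration 1:
  x = (2 - (-4)·-2.000) / (8) = -0.750
  y = (7 - (2)·2.000) / (5) = 0.600
Iteration 2:
  x = (2 - (-4)·0.600) / (8) = 0.550
  y = (7 - (2)·-0.750) / (5) = 1.700
Iteration 3:
  x = (2 - (-4)·1.700) / (8) = 1.100
  y = (7 - (2)·0.550) / (5) = 1.180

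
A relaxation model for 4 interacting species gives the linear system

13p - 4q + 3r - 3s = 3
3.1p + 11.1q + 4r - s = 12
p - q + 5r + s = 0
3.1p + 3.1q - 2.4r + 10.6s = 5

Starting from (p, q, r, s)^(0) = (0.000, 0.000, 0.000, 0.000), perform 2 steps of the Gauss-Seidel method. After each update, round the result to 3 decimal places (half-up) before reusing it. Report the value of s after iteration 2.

0.064

Iteration 1:
  p = (3 - (-4)·0.000 - (3)·0.000 - (-3)·0.000) / (13) = 0.231
  q = (12 - (3.1)·0.231 - (4)·0.000 - (-1)·0.000) / (11.1) = 1.017
  r = (0 - (1)·0.231 - (-1)·1.017 - (1)·0.000) / (5) = 0.157
  s = (5 - (3.1)·0.231 - (3.1)·1.017 - (-2.4)·0.157) / (10.6) = 0.142
Iteration 2:
  p = (3 - (-4)·1.017 - (3)·0.157 - (-3)·0.142) / (13) = 0.540
  q = (12 - (3.1)·0.540 - (4)·0.157 - (-1)·0.142) / (11.1) = 0.886
  r = (0 - (1)·0.540 - (-1)·0.886 - (1)·0.142) / (5) = 0.041
  s = (5 - (3.1)·0.540 - (3.1)·0.886 - (-2.4)·0.041) / (10.6) = 0.064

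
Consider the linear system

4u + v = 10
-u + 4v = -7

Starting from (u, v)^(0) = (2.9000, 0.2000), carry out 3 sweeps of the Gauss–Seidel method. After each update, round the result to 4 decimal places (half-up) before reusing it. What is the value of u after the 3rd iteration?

Iteration 1:
  u = (10 - (1)·0.2000) / (4) = 2.4500
  v = (-7 - (-1)·2.4500) / (4) = -1.1375
Iteration 2:
  u = (10 - (1)·-1.1375) / (4) = 2.7844
  v = (-7 - (-1)·2.7844) / (4) = -1.0539
Iteration 3:
  u = (10 - (1)·-1.0539) / (4) = 2.7635
  v = (-7 - (-1)·2.7635) / (4) = -1.0591

2.7635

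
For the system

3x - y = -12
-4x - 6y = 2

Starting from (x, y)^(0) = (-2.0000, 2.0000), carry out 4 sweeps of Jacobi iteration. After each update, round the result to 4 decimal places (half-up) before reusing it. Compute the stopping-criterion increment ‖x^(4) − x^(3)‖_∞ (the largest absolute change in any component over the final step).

Iteration 1:
  x = (-12 - (-1)·2.0000) / (3) = -3.3333
  y = (2 - (-4)·-2.0000) / (-6) = 1.0000
Iteration 2:
  x = (-12 - (-1)·1.0000) / (3) = -3.6667
  y = (2 - (-4)·-3.3333) / (-6) = 1.8889
Iteration 3:
  x = (-12 - (-1)·1.8889) / (3) = -3.3704
  y = (2 - (-4)·-3.6667) / (-6) = 2.1111
Iteration 4:
  x = (-12 - (-1)·2.1111) / (3) = -3.2963
  y = (2 - (-4)·-3.3704) / (-6) = 1.9136
Change: (0.0741, -0.1975) → max |·| = 0.1975

0.1975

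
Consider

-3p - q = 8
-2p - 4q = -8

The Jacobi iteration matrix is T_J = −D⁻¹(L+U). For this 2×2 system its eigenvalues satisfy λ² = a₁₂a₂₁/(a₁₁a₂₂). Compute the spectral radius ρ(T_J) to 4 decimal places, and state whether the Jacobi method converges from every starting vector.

0.4082

a₁₂a₂₁/(a₁₁a₂₂) = (-1)·(-2) / ((-3)·(-4)) = 0.166667
ρ = √|0.166667| = √0.166667 = 0.4082
ρ < 1, so Jacobi converges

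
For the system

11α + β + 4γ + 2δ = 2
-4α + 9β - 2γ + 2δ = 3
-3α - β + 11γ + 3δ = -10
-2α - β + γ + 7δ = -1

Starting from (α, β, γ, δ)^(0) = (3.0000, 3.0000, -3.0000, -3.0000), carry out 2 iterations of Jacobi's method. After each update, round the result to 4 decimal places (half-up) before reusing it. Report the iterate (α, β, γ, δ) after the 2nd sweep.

(-0.6190, 0.8932, -0.7646, 0.3940)

Iteration 1:
  α = (2 - (1)·3.0000 - (4)·-3.0000 - (2)·-3.0000) / (11) = 1.5455
  β = (3 - (-4)·3.0000 - (-2)·-3.0000 - (2)·-3.0000) / (9) = 1.6667
  γ = (-10 - (-3)·3.0000 - (-1)·3.0000 - (3)·-3.0000) / (11) = 1.0000
  δ = (-1 - (-2)·3.0000 - (-1)·3.0000 - (1)·-3.0000) / (7) = 1.5714
Iteration 2:
  α = (2 - (1)·1.6667 - (4)·1.0000 - (2)·1.5714) / (11) = -0.6190
  β = (3 - (-4)·1.5455 - (-2)·1.0000 - (2)·1.5714) / (9) = 0.8932
  γ = (-10 - (-3)·1.5455 - (-1)·1.6667 - (3)·1.5714) / (11) = -0.7646
  δ = (-1 - (-2)·1.5455 - (-1)·1.6667 - (1)·1.0000) / (7) = 0.3940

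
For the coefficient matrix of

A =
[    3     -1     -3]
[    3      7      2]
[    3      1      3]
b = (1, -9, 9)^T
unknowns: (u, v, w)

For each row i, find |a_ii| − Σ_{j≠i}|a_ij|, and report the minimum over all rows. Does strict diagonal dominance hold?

-1

row 1: |3| − (1+3) = -1
row 2: |7| − (3+2) = 2
row 3: |3| − (3+1) = -1
minimum over rows = -1 → not strictly diagonally dominant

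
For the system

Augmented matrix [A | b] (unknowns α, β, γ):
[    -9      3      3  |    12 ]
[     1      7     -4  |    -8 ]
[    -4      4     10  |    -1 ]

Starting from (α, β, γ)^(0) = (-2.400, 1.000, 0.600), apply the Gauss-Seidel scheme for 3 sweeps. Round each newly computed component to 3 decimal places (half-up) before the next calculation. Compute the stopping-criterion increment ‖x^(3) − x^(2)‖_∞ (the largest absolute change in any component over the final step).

Iteration 1:
  α = (12 - (3)·1.000 - (3)·0.600) / (-9) = -0.800
  β = (-8 - (1)·-0.800 - (-4)·0.600) / (7) = -0.686
  γ = (-1 - (-4)·-0.800 - (4)·-0.686) / (10) = -0.146
Iteration 2:
  α = (12 - (3)·-0.686 - (3)·-0.146) / (-9) = -1.611
  β = (-8 - (1)·-1.611 - (-4)·-0.146) / (7) = -0.996
  γ = (-1 - (-4)·-1.611 - (4)·-0.996) / (10) = -0.346
Iteration 3:
  α = (12 - (3)·-0.996 - (3)·-0.346) / (-9) = -1.781
  β = (-8 - (1)·-1.781 - (-4)·-0.346) / (7) = -1.086
  γ = (-1 - (-4)·-1.781 - (4)·-1.086) / (10) = -0.378
Change: (-0.170, -0.090, -0.032) → max |·| = 0.170

0.170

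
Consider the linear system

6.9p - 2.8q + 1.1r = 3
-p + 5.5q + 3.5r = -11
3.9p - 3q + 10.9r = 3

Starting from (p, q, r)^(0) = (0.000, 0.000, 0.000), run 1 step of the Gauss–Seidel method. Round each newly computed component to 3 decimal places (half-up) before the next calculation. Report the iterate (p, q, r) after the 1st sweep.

(0.435, -1.921, -0.409)

Iteration 1:
  p = (3 - (-2.8)·0.000 - (1.1)·0.000) / (6.9) = 0.435
  q = (-11 - (-1)·0.435 - (3.5)·0.000) / (5.5) = -1.921
  r = (3 - (3.9)·0.435 - (-3)·-1.921) / (10.9) = -0.409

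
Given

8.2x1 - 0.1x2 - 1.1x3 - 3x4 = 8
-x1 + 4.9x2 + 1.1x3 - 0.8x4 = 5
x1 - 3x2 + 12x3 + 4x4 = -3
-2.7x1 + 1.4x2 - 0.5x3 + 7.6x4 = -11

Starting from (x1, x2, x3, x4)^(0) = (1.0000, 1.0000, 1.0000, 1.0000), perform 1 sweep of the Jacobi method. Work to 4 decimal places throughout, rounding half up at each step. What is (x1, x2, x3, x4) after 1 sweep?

Iteration 1:
  x1 = (8 - (-0.1)·1.0000 - (-1.1)·1.0000 - (-3)·1.0000) / (8.2) = 1.4878
  x2 = (5 - (-1)·1.0000 - (1.1)·1.0000 - (-0.8)·1.0000) / (4.9) = 1.1633
  x3 = (-3 - (1)·1.0000 - (-3)·1.0000 - (4)·1.0000) / (12) = -0.4167
  x4 = (-11 - (-2.7)·1.0000 - (1.4)·1.0000 - (-0.5)·1.0000) / (7.6) = -1.2105

(1.4878, 1.1633, -0.4167, -1.2105)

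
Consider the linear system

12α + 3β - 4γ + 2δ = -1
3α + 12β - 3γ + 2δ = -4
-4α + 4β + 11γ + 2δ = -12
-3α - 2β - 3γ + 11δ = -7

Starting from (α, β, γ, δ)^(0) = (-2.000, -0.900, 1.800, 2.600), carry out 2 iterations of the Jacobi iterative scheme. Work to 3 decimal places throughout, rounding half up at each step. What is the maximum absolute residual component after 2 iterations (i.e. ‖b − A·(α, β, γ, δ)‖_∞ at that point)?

Iteration 1:
  α = (-1 - (3)·-0.900 - (-4)·1.800 - (2)·2.600) / (12) = 0.308
  β = (-4 - (3)·-2.000 - (-3)·1.800 - (2)·2.600) / (12) = 0.183
  γ = (-12 - (-4)·-2.000 - (4)·-0.900 - (2)·2.600) / (11) = -1.964
  δ = (-7 - (-3)·-2.000 - (-2)·-0.900 - (-3)·1.800) / (11) = -0.855
Iteration 2:
  α = (-1 - (3)·0.183 - (-4)·-1.964 - (2)·-0.855) / (12) = -0.641
  β = (-4 - (3)·0.308 - (-3)·-1.964 - (2)·-0.855) / (12) = -0.759
  γ = (-12 - (-4)·0.308 - (4)·0.183 - (2)·-0.855) / (11) = -0.890
  δ = (-7 - (-3)·0.308 - (-2)·0.183 - (-3)·-1.964) / (11) = -1.055
Residual b − A·x = (7.519, 6.471, 0.372, -1.506); ∞-norm = 7.519

7.519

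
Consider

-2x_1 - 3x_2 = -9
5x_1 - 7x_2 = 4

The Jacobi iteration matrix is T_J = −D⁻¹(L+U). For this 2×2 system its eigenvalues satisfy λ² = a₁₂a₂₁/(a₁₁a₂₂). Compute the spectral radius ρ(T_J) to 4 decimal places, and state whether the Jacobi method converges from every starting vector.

1.0351

a₁₂a₂₁/(a₁₁a₂₂) = (-3)·(5) / ((-2)·(-7)) = -1.071429
ρ = √|-1.071429| = √1.071429 = 1.0351
ρ > 1, so Jacobi diverges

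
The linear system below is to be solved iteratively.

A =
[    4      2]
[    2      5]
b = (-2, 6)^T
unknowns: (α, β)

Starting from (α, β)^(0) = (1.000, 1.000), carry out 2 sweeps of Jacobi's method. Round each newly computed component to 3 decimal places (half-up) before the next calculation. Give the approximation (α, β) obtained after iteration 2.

(-0.900, 1.600)

Iteration 1:
  α = (-2 - (2)·1.000) / (4) = -1.000
  β = (6 - (2)·1.000) / (5) = 0.800
Iteration 2:
  α = (-2 - (2)·0.800) / (4) = -0.900
  β = (6 - (2)·-1.000) / (5) = 1.600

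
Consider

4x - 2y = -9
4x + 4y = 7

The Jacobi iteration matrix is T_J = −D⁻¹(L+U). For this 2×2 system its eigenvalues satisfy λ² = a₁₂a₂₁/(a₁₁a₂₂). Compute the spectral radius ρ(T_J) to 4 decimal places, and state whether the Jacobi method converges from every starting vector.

a₁₂a₂₁/(a₁₁a₂₂) = (-2)·(4) / ((4)·(4)) = -0.500000
ρ = √|-0.500000| = √0.500000 = 0.7071
ρ < 1, so Jacobi converges

0.7071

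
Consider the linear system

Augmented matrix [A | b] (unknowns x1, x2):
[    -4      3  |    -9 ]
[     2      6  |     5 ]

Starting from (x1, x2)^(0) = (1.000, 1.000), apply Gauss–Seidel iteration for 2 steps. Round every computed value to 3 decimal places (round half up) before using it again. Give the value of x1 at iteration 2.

2.125

Iteration 1:
  x1 = (-9 - (3)·1.000) / (-4) = 3.000
  x2 = (5 - (2)·3.000) / (6) = -0.167
Iteration 2:
  x1 = (-9 - (3)·-0.167) / (-4) = 2.125
  x2 = (5 - (2)·2.125) / (6) = 0.125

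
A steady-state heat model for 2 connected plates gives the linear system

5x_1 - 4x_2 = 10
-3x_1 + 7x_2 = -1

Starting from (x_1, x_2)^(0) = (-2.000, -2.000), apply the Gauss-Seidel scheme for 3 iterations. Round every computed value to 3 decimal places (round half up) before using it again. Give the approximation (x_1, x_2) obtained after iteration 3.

(2.579, 0.962)

Iteration 1:
  x_1 = (10 - (-4)·-2.000) / (5) = 0.400
  x_2 = (-1 - (-3)·0.400) / (7) = 0.029
Iteration 2:
  x_1 = (10 - (-4)·0.029) / (5) = 2.023
  x_2 = (-1 - (-3)·2.023) / (7) = 0.724
Iteration 3:
  x_1 = (10 - (-4)·0.724) / (5) = 2.579
  x_2 = (-1 - (-3)·2.579) / (7) = 0.962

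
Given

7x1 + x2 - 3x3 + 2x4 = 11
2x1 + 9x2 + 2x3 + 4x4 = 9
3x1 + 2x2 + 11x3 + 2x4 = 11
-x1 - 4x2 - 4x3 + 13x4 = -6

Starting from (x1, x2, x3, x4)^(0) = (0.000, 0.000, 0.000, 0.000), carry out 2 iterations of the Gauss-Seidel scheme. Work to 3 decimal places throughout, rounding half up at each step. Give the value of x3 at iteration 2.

0.448

Iteration 1:
  x1 = (11 - (1)·0.000 - (-3)·0.000 - (2)·0.000) / (7) = 1.571
  x2 = (9 - (2)·1.571 - (2)·0.000 - (4)·0.000) / (9) = 0.651
  x3 = (11 - (3)·1.571 - (2)·0.651 - (2)·0.000) / (11) = 0.453
  x4 = (-6 - (-1)·1.571 - (-4)·0.651 - (-4)·0.453) / (13) = -0.001
Iteration 2:
  x1 = (11 - (1)·0.651 - (-3)·0.453 - (2)·-0.001) / (7) = 1.673
  x2 = (9 - (2)·1.673 - (2)·0.453 - (4)·-0.001) / (9) = 0.528
  x3 = (11 - (3)·1.673 - (2)·0.528 - (2)·-0.001) / (11) = 0.448
  x4 = (-6 - (-1)·1.673 - (-4)·0.528 - (-4)·0.448) / (13) = -0.033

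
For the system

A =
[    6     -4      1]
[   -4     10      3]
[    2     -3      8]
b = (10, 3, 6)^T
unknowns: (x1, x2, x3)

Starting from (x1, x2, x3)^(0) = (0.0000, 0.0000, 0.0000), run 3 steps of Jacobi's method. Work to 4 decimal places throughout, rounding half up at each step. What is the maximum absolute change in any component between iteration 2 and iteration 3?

0.3451

Iteration 1:
  x1 = (10 - (-4)·0.0000 - (1)·0.0000) / (6) = 1.6667
  x2 = (3 - (-4)·0.0000 - (3)·0.0000) / (10) = 0.3000
  x3 = (6 - (2)·0.0000 - (-3)·0.0000) / (8) = 0.7500
Iteration 2:
  x1 = (10 - (-4)·0.3000 - (1)·0.7500) / (6) = 1.7417
  x2 = (3 - (-4)·1.6667 - (3)·0.7500) / (10) = 0.7417
  x3 = (6 - (2)·1.6667 - (-3)·0.3000) / (8) = 0.4458
Iteration 3:
  x1 = (10 - (-4)·0.7417 - (1)·0.4458) / (6) = 2.0868
  x2 = (3 - (-4)·1.7417 - (3)·0.4458) / (10) = 0.8629
  x3 = (6 - (2)·1.7417 - (-3)·0.7417) / (8) = 0.5927
Change: (0.3451, 0.1212, 0.1469) → max |·| = 0.3451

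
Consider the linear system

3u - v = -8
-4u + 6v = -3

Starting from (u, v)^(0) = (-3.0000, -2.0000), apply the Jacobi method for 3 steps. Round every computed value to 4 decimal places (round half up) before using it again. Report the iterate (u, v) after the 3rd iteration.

(-3.5741, -2.8333)

Iteration 1:
  u = (-8 - (-1)·-2.0000) / (3) = -3.3333
  v = (-3 - (-4)·-3.0000) / (6) = -2.5000
Iteration 2:
  u = (-8 - (-1)·-2.5000) / (3) = -3.5000
  v = (-3 - (-4)·-3.3333) / (6) = -2.7222
Iteration 3:
  u = (-8 - (-1)·-2.7222) / (3) = -3.5741
  v = (-3 - (-4)·-3.5000) / (6) = -2.8333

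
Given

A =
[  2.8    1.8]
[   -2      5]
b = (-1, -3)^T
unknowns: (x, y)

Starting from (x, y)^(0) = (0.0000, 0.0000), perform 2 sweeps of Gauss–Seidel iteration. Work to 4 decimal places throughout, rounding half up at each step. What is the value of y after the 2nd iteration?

Iteration 1:
  x = (-1 - (1.8)·0.0000) / (2.8) = -0.3571
  y = (-3 - (-2)·-0.3571) / (5) = -0.7428
Iteration 2:
  x = (-1 - (1.8)·-0.7428) / (2.8) = 0.1204
  y = (-3 - (-2)·0.1204) / (5) = -0.5518

-0.5518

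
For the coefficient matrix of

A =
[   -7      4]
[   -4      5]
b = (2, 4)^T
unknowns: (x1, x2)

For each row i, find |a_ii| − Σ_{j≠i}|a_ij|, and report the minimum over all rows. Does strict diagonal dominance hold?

row 1: |-7| − (4) = 3
row 2: |5| − (4) = 1
minimum over rows = 1 → strictly diagonally dominant (convergence guaranteed)

1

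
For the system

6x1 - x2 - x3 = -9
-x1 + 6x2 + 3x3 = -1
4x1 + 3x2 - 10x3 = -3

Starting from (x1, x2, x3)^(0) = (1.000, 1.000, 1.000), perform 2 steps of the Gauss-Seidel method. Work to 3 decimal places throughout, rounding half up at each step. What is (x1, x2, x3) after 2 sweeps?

Iteration 1:
  x1 = (-9 - (-1)·1.000 - (-1)·1.000) / (6) = -1.167
  x2 = (-1 - (-1)·-1.167 - (3)·1.000) / (6) = -0.861
  x3 = (-3 - (4)·-1.167 - (3)·-0.861) / (-10) = -0.425
Iteration 2:
  x1 = (-9 - (-1)·-0.861 - (-1)·-0.425) / (6) = -1.714
  x2 = (-1 - (-1)·-1.714 - (3)·-0.425) / (6) = -0.240
  x3 = (-3 - (4)·-1.714 - (3)·-0.240) / (-10) = -0.458

(-1.714, -0.240, -0.458)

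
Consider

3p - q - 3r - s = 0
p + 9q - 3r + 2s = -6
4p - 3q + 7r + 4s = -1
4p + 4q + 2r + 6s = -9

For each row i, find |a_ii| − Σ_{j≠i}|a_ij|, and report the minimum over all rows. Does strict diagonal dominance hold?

row 1: |3| − (1+3+1) = -2
row 2: |9| − (1+3+2) = 3
row 3: |7| − (4+3+4) = -4
row 4: |6| − (4+4+2) = -4
minimum over rows = -4 → not strictly diagonally dominant

-4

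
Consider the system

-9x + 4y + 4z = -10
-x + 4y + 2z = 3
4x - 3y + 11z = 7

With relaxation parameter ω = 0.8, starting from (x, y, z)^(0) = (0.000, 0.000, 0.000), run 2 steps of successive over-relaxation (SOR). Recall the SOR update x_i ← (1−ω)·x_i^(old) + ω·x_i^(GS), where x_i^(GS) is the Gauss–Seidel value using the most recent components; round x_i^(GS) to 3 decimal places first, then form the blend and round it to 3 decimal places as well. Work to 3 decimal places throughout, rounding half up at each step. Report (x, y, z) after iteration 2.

Iteration 1:
  x: GS value = (-10 - (4)·0.000 - (4)·0.000) / (-9) = 1.111;  x ← (1−ω)·0.000 + ω·1.111 = 0.889
  y: GS value = (3 - (-1)·0.889 - (2)·0.000) / (4) = 0.972;  y ← (1−ω)·0.000 + ω·0.972 = 0.778
  z: GS value = (7 - (4)·0.889 - (-3)·0.778) / (11) = 0.525;  z ← (1−ω)·0.000 + ω·0.525 = 0.420
Iteration 2:
  x: GS value = (-10 - (4)·0.778 - (4)·0.420) / (-9) = 1.644;  x ← (1−ω)·0.889 + ω·1.644 = 1.493
  y: GS value = (3 - (-1)·1.493 - (2)·0.420) / (4) = 0.913;  y ← (1−ω)·0.778 + ω·0.913 = 0.886
  z: GS value = (7 - (4)·1.493 - (-3)·0.886) / (11) = 0.335;  z ← (1−ω)·0.420 + ω·0.335 = 0.352

(1.493, 0.886, 0.352)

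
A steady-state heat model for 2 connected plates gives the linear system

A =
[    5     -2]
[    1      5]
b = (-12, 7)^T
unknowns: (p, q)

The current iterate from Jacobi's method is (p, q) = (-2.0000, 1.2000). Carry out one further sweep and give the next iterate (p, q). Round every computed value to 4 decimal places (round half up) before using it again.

(-1.9200, 1.8000)

One sweep:
  p = (-12 - (-2)·1.2000) / (5) = -1.9200
  q = (7 - (1)·-2.0000) / (5) = 1.8000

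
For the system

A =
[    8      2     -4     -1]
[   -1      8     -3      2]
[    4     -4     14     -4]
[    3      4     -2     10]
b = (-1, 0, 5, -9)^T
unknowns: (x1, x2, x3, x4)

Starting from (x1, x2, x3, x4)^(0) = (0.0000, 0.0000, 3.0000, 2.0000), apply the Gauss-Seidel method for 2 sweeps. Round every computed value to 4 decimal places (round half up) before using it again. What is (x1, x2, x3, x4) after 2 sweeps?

Iteration 1:
  x1 = (-1 - (2)·0.0000 - (-4)·3.0000 - (-1)·2.0000) / (8) = 1.6250
  x2 = (0 - (-1)·1.6250 - (-3)·3.0000 - (2)·2.0000) / (8) = 0.8281
  x3 = (5 - (4)·1.6250 - (-4)·0.8281 - (-4)·2.0000) / (14) = 0.7009
  x4 = (-9 - (3)·1.6250 - (4)·0.8281 - (-2)·0.7009) / (10) = -1.5786
Iteration 2:
  x1 = (-1 - (2)·0.8281 - (-4)·0.7009 - (-1)·-1.5786) / (8) = -0.1789
  x2 = (0 - (-1)·-0.1789 - (-3)·0.7009 - (2)·-1.5786) / (8) = 0.6351
  x3 = (5 - (4)·-0.1789 - (-4)·0.6351 - (-4)·-1.5786) / (14) = 0.1387
  x4 = (-9 - (3)·-0.1789 - (4)·0.6351 - (-2)·0.1387) / (10) = -1.0726

(-0.1789, 0.6351, 0.1387, -1.0726)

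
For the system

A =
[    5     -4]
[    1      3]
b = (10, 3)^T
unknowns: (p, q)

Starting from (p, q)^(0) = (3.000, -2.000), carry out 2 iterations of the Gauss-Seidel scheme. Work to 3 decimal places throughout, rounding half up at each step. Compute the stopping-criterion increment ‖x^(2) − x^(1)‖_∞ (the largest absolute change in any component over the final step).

Iteration 1:
  p = (10 - (-4)·-2.000) / (5) = 0.400
  q = (3 - (1)·0.400) / (3) = 0.867
Iteration 2:
  p = (10 - (-4)·0.867) / (5) = 2.694
  q = (3 - (1)·2.694) / (3) = 0.102
Change: (2.294, -0.765) → max |·| = 2.294

2.294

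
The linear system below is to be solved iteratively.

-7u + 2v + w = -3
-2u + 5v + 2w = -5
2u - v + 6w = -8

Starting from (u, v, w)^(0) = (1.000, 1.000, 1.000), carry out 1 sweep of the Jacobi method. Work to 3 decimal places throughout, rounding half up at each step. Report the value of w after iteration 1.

-1.500

Iteration 1:
  u = (-3 - (2)·1.000 - (1)·1.000) / (-7) = 0.857
  v = (-5 - (-2)·1.000 - (2)·1.000) / (5) = -1.000
  w = (-8 - (2)·1.000 - (-1)·1.000) / (6) = -1.500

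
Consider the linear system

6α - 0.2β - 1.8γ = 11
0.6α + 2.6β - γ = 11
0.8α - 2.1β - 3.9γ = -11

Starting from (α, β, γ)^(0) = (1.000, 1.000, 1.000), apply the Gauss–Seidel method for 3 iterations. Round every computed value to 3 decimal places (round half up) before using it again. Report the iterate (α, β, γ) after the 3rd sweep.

(2.294, 4.116, 1.075)

Iteration 1:
  α = (11 - (-0.2)·1.000 - (-1.8)·1.000) / (6) = 2.167
  β = (11 - (0.6)·2.167 - (-1)·1.000) / (2.6) = 4.115
  γ = (-11 - (0.8)·2.167 - (-2.1)·4.115) / (-3.9) = 1.049
Iteration 2:
  α = (11 - (-0.2)·4.115 - (-1.8)·1.049) / (6) = 2.285
  β = (11 - (0.6)·2.285 - (-1)·1.049) / (2.6) = 4.107
  γ = (-11 - (0.8)·2.285 - (-2.1)·4.107) / (-3.9) = 1.078
Iteration 3:
  α = (11 - (-0.2)·4.107 - (-1.8)·1.078) / (6) = 2.294
  β = (11 - (0.6)·2.294 - (-1)·1.078) / (2.6) = 4.116
  γ = (-11 - (0.8)·2.294 - (-2.1)·4.116) / (-3.9) = 1.075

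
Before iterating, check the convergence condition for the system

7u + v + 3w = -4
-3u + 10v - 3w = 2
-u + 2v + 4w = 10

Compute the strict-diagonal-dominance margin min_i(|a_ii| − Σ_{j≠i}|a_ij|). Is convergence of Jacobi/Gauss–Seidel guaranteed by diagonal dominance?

row 1: |7| − (1+3) = 3
row 2: |10| − (3+3) = 4
row 3: |4| − (1+2) = 1
minimum over rows = 1 → strictly diagonally dominant (convergence guaranteed)

1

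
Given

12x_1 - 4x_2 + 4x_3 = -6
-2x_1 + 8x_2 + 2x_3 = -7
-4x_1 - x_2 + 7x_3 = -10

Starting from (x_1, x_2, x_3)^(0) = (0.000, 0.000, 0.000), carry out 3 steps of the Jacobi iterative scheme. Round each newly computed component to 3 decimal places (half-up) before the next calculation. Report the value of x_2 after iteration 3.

Iteration 1:
  x_1 = (-6 - (-4)·0.000 - (4)·0.000) / (12) = -0.500
  x_2 = (-7 - (-2)·0.000 - (2)·0.000) / (8) = -0.875
  x_3 = (-10 - (-4)·0.000 - (-1)·0.000) / (7) = -1.429
Iteration 2:
  x_1 = (-6 - (-4)·-0.875 - (4)·-1.429) / (12) = -0.315
  x_2 = (-7 - (-2)·-0.500 - (2)·-1.429) / (8) = -0.643
  x_3 = (-10 - (-4)·-0.500 - (-1)·-0.875) / (7) = -1.839
Iteration 3:
  x_1 = (-6 - (-4)·-0.643 - (4)·-1.839) / (12) = -0.101
  x_2 = (-7 - (-2)·-0.315 - (2)·-1.839) / (8) = -0.494
  x_3 = (-10 - (-4)·-0.315 - (-1)·-0.643) / (7) = -1.700

-0.494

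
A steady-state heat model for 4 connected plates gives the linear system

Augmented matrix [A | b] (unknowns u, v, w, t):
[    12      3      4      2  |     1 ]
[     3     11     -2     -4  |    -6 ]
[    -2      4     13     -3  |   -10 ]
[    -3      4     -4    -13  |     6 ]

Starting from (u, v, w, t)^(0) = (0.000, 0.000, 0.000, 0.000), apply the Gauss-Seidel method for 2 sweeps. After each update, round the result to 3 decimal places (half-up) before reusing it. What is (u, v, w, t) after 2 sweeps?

Iteration 1:
  u = (1 - (3)·0.000 - (4)·0.000 - (2)·0.000) / (12) = 0.083
  v = (-6 - (3)·0.083 - (-2)·0.000 - (-4)·0.000) / (11) = -0.568
  w = (-10 - (-2)·0.083 - (4)·-0.568 - (-3)·0.000) / (13) = -0.582
  t = (6 - (-3)·0.083 - (4)·-0.568 - (-4)·-0.582) / (-13) = -0.476
Iteration 2:
  u = (1 - (3)·-0.568 - (4)·-0.582 - (2)·-0.476) / (12) = 0.499
  v = (-6 - (3)·0.499 - (-2)·-0.582 - (-4)·-0.476) / (11) = -0.960
  w = (-10 - (-2)·0.499 - (4)·-0.960 - (-3)·-0.476) / (13) = -0.507
  t = (6 - (-3)·0.499 - (4)·-0.960 - (-4)·-0.507) / (-13) = -0.716

(0.499, -0.960, -0.507, -0.716)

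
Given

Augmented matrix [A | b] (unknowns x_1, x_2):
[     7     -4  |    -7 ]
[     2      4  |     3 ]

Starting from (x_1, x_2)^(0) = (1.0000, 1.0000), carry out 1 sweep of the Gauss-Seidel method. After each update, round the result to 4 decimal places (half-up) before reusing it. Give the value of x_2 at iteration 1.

0.9643

Iteration 1:
  x_1 = (-7 - (-4)·1.0000) / (7) = -0.4286
  x_2 = (3 - (2)·-0.4286) / (4) = 0.9643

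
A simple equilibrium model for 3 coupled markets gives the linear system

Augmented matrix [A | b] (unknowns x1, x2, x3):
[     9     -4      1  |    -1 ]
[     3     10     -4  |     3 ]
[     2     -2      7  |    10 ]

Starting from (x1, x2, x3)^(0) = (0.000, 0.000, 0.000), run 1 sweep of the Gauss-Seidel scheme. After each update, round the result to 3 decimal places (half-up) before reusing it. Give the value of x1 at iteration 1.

Iteration 1:
  x1 = (-1 - (-4)·0.000 - (1)·0.000) / (9) = -0.111
  x2 = (3 - (3)·-0.111 - (-4)·0.000) / (10) = 0.333
  x3 = (10 - (2)·-0.111 - (-2)·0.333) / (7) = 1.555

-0.111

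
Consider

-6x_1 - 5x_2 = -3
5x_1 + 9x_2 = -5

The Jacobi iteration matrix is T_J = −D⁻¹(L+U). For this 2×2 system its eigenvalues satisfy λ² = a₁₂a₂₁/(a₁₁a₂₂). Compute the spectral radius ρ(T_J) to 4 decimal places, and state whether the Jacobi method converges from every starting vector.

0.6804

a₁₂a₂₁/(a₁₁a₂₂) = (-5)·(5) / ((-6)·(9)) = 0.462963
ρ = √|0.462963| = √0.462963 = 0.6804
ρ < 1, so Jacobi converges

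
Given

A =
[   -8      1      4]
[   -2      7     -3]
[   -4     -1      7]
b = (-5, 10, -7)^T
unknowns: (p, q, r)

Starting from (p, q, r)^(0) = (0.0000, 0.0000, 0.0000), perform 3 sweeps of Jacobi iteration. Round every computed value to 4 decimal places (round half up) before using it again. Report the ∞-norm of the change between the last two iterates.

Iteration 1:
  p = (-5 - (1)·0.0000 - (4)·0.0000) / (-8) = 0.6250
  q = (10 - (-2)·0.0000 - (-3)·0.0000) / (7) = 1.4286
  r = (-7 - (-4)·0.0000 - (-1)·0.0000) / (7) = -1.0000
Iteration 2:
  p = (-5 - (1)·1.4286 - (4)·-1.0000) / (-8) = 0.3036
  q = (10 - (-2)·0.6250 - (-3)·-1.0000) / (7) = 1.1786
  r = (-7 - (-4)·0.6250 - (-1)·1.4286) / (7) = -0.4388
Iteration 3:
  p = (-5 - (1)·1.1786 - (4)·-0.4388) / (-8) = 0.5529
  q = (10 - (-2)·0.3036 - (-3)·-0.4388) / (7) = 1.3273
  r = (-7 - (-4)·0.3036 - (-1)·1.1786) / (7) = -0.6581
Change: (0.2493, 0.1487, -0.2193) → max |·| = 0.2493

0.2493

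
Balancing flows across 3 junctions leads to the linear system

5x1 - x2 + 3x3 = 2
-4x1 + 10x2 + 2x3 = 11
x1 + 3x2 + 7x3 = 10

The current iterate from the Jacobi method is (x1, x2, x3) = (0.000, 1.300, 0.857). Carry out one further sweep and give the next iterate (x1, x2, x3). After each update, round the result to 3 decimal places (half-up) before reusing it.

(0.146, 0.929, 0.871)

One sweep:
  x1 = (2 - (-1)·1.300 - (3)·0.857) / (5) = 0.146
  x2 = (11 - (-4)·0.000 - (2)·0.857) / (10) = 0.929
  x3 = (10 - (1)·0.000 - (3)·1.300) / (7) = 0.871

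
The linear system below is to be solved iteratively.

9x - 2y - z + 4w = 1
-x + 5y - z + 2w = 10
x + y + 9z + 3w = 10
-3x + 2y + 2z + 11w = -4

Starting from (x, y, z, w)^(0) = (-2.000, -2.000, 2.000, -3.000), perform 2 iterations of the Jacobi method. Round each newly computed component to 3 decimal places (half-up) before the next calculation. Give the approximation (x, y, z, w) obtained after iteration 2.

(1.510, 3.119, 0.923, -1.077)

Iteration 1:
  x = (1 - (-2)·-2.000 - (-1)·2.000 - (4)·-3.000) / (9) = 1.222
  y = (10 - (-1)·-2.000 - (-1)·2.000 - (2)·-3.000) / (5) = 3.200
  z = (10 - (1)·-2.000 - (1)·-2.000 - (3)·-3.000) / (9) = 2.556
  w = (-4 - (-3)·-2.000 - (2)·-2.000 - (2)·2.000) / (11) = -0.909
Iteration 2:
  x = (1 - (-2)·3.200 - (-1)·2.556 - (4)·-0.909) / (9) = 1.510
  y = (10 - (-1)·1.222 - (-1)·2.556 - (2)·-0.909) / (5) = 3.119
  z = (10 - (1)·1.222 - (1)·3.200 - (3)·-0.909) / (9) = 0.923
  w = (-4 - (-3)·1.222 - (2)·3.200 - (2)·2.556) / (11) = -1.077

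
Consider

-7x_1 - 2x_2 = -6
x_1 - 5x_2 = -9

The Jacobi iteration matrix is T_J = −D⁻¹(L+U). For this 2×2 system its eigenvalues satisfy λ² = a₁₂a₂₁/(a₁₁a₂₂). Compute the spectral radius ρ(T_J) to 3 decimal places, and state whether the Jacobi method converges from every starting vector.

a₁₂a₂₁/(a₁₁a₂₂) = (-2)·(1) / ((-7)·(-5)) = -0.057143
ρ = √|-0.057143| = √0.057143 = 0.239
ρ < 1, so Jacobi converges

0.239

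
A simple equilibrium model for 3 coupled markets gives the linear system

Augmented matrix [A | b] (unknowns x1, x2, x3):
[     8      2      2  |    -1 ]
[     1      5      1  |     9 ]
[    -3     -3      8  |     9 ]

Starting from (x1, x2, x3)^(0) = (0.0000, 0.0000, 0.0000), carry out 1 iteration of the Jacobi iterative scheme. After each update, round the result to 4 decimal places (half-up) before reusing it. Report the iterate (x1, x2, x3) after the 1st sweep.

(-0.1250, 1.8000, 1.1250)

Iteration 1:
  x1 = (-1 - (2)·0.0000 - (2)·0.0000) / (8) = -0.1250
  x2 = (9 - (1)·0.0000 - (1)·0.0000) / (5) = 1.8000
  x3 = (9 - (-3)·0.0000 - (-3)·0.0000) / (8) = 1.1250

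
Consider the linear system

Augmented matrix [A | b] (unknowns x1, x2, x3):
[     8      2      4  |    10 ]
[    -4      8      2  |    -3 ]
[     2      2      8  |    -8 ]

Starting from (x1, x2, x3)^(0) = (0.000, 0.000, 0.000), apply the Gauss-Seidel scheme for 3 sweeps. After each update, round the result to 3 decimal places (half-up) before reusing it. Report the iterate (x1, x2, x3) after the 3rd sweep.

(1.871, 0.984, -1.714)

Iteration 1:
  x1 = (10 - (2)·0.000 - (4)·0.000) / (8) = 1.250
  x2 = (-3 - (-4)·1.250 - (2)·0.000) / (8) = 0.250
  x3 = (-8 - (2)·1.250 - (2)·0.250) / (8) = -1.375
Iteration 2:
  x1 = (10 - (2)·0.250 - (4)·-1.375) / (8) = 1.875
  x2 = (-3 - (-4)·1.875 - (2)·-1.375) / (8) = 0.906
  x3 = (-8 - (2)·1.875 - (2)·0.906) / (8) = -1.695
Iteration 3:
  x1 = (10 - (2)·0.906 - (4)·-1.695) / (8) = 1.871
  x2 = (-3 - (-4)·1.871 - (2)·-1.695) / (8) = 0.984
  x3 = (-8 - (2)·1.871 - (2)·0.984) / (8) = -1.714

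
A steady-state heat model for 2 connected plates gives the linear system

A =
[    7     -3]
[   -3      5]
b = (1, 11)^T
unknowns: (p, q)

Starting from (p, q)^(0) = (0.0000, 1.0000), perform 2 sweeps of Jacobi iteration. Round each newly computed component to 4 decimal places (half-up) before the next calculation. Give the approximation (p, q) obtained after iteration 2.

Iteration 1:
  p = (1 - (-3)·1.0000) / (7) = 0.5714
  q = (11 - (-3)·0.0000) / (5) = 2.2000
Iteration 2:
  p = (1 - (-3)·2.2000) / (7) = 1.0857
  q = (11 - (-3)·0.5714) / (5) = 2.5428

(1.0857, 2.5428)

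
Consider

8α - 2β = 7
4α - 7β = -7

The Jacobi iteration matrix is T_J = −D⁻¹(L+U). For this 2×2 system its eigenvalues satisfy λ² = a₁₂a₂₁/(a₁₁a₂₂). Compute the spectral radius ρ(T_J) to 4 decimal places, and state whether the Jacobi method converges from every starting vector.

0.3780

a₁₂a₂₁/(a₁₁a₂₂) = (-2)·(4) / ((8)·(-7)) = 0.142857
ρ = √|0.142857| = √0.142857 = 0.3780
ρ < 1, so Jacobi converges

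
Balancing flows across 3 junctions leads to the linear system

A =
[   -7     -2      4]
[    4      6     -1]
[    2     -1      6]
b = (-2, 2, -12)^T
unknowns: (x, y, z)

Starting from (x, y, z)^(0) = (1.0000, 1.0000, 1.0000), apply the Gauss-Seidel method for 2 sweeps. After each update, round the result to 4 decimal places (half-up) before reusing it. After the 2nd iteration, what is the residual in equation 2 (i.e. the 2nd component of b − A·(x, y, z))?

Iteration 1:
  x = (-2 - (-2)·1.0000 - (4)·1.0000) / (-7) = 0.5714
  y = (2 - (4)·0.5714 - (-1)·1.0000) / (6) = 0.1191
  z = (-12 - (2)·0.5714 - (-1)·0.1191) / (6) = -2.1706
Iteration 2:
  x = (-2 - (-2)·0.1191 - (4)·-2.1706) / (-7) = -0.9887
  y = (2 - (4)·-0.9887 - (-1)·-2.1706) / (6) = 0.6307
  z = (-12 - (2)·-0.9887 - (-1)·0.6307) / (6) = -1.5653
Residual b − A·x = (-1.3983, 0.6053, -0.0001)

0.6053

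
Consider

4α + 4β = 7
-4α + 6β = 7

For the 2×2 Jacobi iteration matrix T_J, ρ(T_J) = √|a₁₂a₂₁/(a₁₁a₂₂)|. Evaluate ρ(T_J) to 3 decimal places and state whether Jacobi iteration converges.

0.816

a₁₂a₂₁/(a₁₁a₂₂) = (4)·(-4) / ((4)·(6)) = -0.666667
ρ = √|-0.666667| = √0.666667 = 0.816
ρ < 1, so Jacobi converges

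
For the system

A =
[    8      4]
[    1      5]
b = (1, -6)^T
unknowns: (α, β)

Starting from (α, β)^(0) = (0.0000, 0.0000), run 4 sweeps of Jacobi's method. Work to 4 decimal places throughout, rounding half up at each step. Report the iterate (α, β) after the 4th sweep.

(0.7975, -1.3475)

Iteration 1:
  α = (1 - (4)·0.0000) / (8) = 0.1250
  β = (-6 - (1)·0.0000) / (5) = -1.2000
Iteration 2:
  α = (1 - (4)·-1.2000) / (8) = 0.7250
  β = (-6 - (1)·0.1250) / (5) = -1.2250
Iteration 3:
  α = (1 - (4)·-1.2250) / (8) = 0.7375
  β = (-6 - (1)·0.7250) / (5) = -1.3450
Iteration 4:
  α = (1 - (4)·-1.3450) / (8) = 0.7975
  β = (-6 - (1)·0.7375) / (5) = -1.3475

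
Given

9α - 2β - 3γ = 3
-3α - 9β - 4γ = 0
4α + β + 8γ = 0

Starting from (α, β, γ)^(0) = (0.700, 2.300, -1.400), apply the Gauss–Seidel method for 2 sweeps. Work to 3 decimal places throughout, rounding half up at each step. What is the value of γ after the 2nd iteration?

-0.179

Iteration 1:
  α = (3 - (-2)·2.300 - (-3)·-1.400) / (9) = 0.378
  β = (0 - (-3)·0.378 - (-4)·-1.400) / (-9) = 0.496
  γ = (0 - (4)·0.378 - (1)·0.496) / (8) = -0.251
Iteration 2:
  α = (3 - (-2)·0.496 - (-3)·-0.251) / (9) = 0.360
  β = (0 - (-3)·0.360 - (-4)·-0.251) / (-9) = -0.008
  γ = (0 - (4)·0.360 - (1)·-0.008) / (8) = -0.179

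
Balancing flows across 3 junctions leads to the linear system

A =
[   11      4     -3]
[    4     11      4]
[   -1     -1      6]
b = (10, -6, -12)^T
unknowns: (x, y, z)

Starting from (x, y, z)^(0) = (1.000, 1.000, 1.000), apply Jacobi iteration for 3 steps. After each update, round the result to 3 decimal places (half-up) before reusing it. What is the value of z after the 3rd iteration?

Iteration 1:
  x = (10 - (4)·1.000 - (-3)·1.000) / (11) = 0.818
  y = (-6 - (4)·1.000 - (4)·1.000) / (11) = -1.273
  z = (-12 - (-1)·1.000 - (-1)·1.000) / (6) = -1.667
Iteration 2:
  x = (10 - (4)·-1.273 - (-3)·-1.667) / (11) = 0.917
  y = (-6 - (4)·0.818 - (4)·-1.667) / (11) = -0.237
  z = (-12 - (-1)·0.818 - (-1)·-1.273) / (6) = -2.076
Iteration 3:
  x = (10 - (4)·-0.237 - (-3)·-2.076) / (11) = 0.429
  y = (-6 - (4)·0.917 - (4)·-2.076) / (11) = -0.124
  z = (-12 - (-1)·0.917 - (-1)·-0.237) / (6) = -1.887

-1.887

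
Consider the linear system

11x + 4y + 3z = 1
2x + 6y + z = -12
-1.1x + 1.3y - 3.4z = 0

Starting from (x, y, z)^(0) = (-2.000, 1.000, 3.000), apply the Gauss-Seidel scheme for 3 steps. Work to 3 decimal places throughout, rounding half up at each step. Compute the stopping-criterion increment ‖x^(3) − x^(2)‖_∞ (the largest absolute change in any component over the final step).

0.239

Iteration 1:
  x = (1 - (4)·1.000 - (3)·3.000) / (11) = -1.091
  y = (-12 - (2)·-1.091 - (1)·3.000) / (6) = -2.136
  z = (0 - (-1.1)·-1.091 - (1.3)·-2.136) / (-3.4) = -0.464
Iteration 2:
  x = (1 - (4)·-2.136 - (3)·-0.464) / (11) = 0.994
  y = (-12 - (2)·0.994 - (1)·-0.464) / (6) = -2.254
  z = (0 - (-1.1)·0.994 - (1.3)·-2.254) / (-3.4) = -1.183
Iteration 3:
  x = (1 - (4)·-2.254 - (3)·-1.183) / (11) = 1.233
  y = (-12 - (2)·1.233 - (1)·-1.183) / (6) = -2.214
  z = (0 - (-1.1)·1.233 - (1.3)·-2.214) / (-3.4) = -1.245
Change: (0.239, 0.040, -0.062) → max |·| = 0.239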